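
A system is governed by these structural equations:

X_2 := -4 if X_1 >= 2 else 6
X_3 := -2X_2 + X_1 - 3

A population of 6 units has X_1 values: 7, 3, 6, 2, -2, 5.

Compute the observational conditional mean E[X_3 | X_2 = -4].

9.6

E[X_3|X_2=-4] averages over only the 5 units with X_2=-4 (X_1 = 7, 3, 6, 2, 5): X_3 = 12, 8, 11, 7, 10, mean 9.6.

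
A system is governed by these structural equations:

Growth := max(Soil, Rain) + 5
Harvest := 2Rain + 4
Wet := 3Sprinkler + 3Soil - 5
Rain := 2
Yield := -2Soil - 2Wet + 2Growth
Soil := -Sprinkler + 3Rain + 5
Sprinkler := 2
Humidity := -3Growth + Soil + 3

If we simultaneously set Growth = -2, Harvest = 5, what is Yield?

Setting Growth = -2, Harvest = 5 by intervention discards those variables' equations.
Soil = -Sprinkler + 3Rain + 5  [with Sprinkler=2, Rain=2]  = 9
Wet = 3Sprinkler + 3Soil - 5  [with Sprinkler=2, Soil=9]  = 28
Yield = -2Soil - 2Wet + 2Growth  [with Soil=9, Wet=28, Growth=-2]  = -78

-78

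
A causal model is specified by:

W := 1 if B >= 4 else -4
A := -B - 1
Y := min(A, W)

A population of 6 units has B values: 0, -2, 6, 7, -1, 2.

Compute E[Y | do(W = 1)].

-3

The intervention sets W=1 in all 6 units regardless of B. Recomputing Y per unit gives -1, 1, -7, -8, 0, -3; average -3.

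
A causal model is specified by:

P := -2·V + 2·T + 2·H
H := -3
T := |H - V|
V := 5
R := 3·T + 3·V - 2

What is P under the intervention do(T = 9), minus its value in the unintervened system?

The intervention breaks the incoming arrows to T: T := |H - V| no longer applies, and T = 9.
P = -2·V + 2·T + 2·H  [with V=5, T=9, H=-3]  = 2
Without intervention: T = |H - V|  [with H=-3, V=5]  = 8; P = -2·V + 2·T + 2·H  [with V=5, T=8, H=-3]  = 0.
Change = 2 − 0 = 2.

2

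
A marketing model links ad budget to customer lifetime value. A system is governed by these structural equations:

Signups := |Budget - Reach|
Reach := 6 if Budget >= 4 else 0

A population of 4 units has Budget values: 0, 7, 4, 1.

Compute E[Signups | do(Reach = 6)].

do(Reach=6) breaks Reach's dependence on Budget. With Reach=6 fixed, Signups across the units is 6, 1, 2, 5, mean 3.5.

3.5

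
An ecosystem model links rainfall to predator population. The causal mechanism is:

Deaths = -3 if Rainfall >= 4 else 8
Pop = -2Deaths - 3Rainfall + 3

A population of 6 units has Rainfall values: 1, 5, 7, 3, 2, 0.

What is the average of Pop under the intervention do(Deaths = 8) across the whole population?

Every unit gets Deaths=8 under the intervention. Pop values become -16, -28, -34, -22, -19, -13; E[Pop|do(Deaths=8)] = -22.

-22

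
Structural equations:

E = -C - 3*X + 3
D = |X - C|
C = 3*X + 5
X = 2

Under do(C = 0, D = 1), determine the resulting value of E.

-3

Setting C = 0, D = 1 by intervention discards those variables' equations.
E = -C - 3*X + 3  [with C=0, X=2]  = -3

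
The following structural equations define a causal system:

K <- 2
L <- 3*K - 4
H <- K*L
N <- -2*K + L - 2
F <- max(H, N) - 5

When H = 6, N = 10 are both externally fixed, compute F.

5

Setting H = 6, N = 10 by intervention discards those variables' equations.
F = max(H, N) - 5  [with H=6, N=10]  = 5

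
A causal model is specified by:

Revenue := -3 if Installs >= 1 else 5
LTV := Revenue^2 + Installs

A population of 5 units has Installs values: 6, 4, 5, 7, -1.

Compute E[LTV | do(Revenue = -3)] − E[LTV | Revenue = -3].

The intervention sets Revenue=-3 in all 5 units regardless of Installs. Recomputing LTV per unit gives 15, 13, 14, 16, 8; average 13.2.
Conditioning on Revenue=-3 selects the 4 unit(s) with Installs ∈ {6, 4, 5, 7}. Their LTV values: 15, 13, 14, 16. Mean = 14.5.
Difference = 13.2 − 14.5 = -1.3.

-1.3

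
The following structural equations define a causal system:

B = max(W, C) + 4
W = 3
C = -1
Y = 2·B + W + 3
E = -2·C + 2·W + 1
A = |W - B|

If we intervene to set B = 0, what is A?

3

do(B=0) replaces the equation B = max(W, C) + 4 with the constant B = 0.
A = |W - B|  [with W=3, B=0]  = 3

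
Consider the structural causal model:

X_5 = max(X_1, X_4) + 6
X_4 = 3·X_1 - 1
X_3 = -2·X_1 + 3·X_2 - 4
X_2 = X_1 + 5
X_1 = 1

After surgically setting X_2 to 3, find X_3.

The intervention breaks the incoming arrows to X_2: X_2 = X_1 + 5 no longer applies, and X_2 = 3.
X_3 = -2·X_1 + 3·X_2 - 4  [with X_1=1, X_2=3]  = 3

3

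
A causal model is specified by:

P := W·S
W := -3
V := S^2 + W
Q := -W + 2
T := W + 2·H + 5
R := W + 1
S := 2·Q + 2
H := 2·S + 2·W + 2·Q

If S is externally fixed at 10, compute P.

-30

The intervention breaks the incoming arrows to S: S := 2·Q + 2 no longer applies, and S = 10.
P = W·S  [with W=-3, S=10]  = -30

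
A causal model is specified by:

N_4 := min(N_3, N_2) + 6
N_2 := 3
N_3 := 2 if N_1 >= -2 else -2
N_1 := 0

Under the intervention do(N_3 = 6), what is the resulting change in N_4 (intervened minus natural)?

1

The intervention breaks the incoming arrows to N_3: N_3 := 2 if N_1 >= -2 else -2 no longer applies, and N_3 = 6.
N_4 = min(N_3, N_2) + 6  [with N_3=6, N_2=3]  = 9
Without intervention: N_3 = 2 if N_1 >= -2 else -2  [with N_1=0]  = 2; N_4 = min(N_3, N_2) + 6  [with N_3=2, N_2=3]  = 8.
Change = 9 − 8 = 1.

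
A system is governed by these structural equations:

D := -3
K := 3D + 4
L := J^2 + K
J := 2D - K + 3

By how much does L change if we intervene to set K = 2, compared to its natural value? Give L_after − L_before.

Under do(K=2), the mechanism K := 3D + 4 is discarded; K is fixed at 2.
J = 2D - K + 3  [with D=-3, K=2]  = -5
L = J^2 + K  [with J=-5, K=2]  = 27
Without intervention: K = 3D + 4  [with D=-3]  = -5; J = 2D - K + 3  [with D=-3, K=-5]  = 2; L = J^2 + K  [with J=2, K=-5]  = -1.
Change = 27 − (-1) = 28.

28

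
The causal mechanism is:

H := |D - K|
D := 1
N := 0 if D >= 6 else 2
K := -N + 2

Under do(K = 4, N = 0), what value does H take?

The joint intervention fixes K = 4, N = 0, removing each variable's own equation.
H = |D - K|  [with D=1, K=4]  = 3

3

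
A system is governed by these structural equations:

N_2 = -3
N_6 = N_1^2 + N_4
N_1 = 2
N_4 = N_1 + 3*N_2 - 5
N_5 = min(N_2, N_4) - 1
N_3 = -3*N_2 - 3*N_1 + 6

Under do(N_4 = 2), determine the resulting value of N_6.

6

Under do(N_4=2), the mechanism N_4 = N_1 + 3*N_2 - 5 is discarded; N_4 is fixed at 2.
N_6 = N_1^2 + N_4  [with N_1=2, N_4=2]  = 6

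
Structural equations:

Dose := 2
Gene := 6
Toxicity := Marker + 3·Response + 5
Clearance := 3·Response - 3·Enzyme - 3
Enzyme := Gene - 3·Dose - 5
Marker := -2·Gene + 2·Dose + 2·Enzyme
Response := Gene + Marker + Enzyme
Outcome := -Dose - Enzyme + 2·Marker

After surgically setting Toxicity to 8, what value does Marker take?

-18

do(Toxicity=8) replaces the equation Toxicity := Marker + 3·Response + 5 with the constant Toxicity = 8.
No directed path runs from Toxicity to Marker, so Marker keeps its natural value.
Enzyme = Gene - 3·Dose - 5  [with Gene=6, Dose=2]  = -5
Marker = -2·Gene + 2·Dose + 2·Enzyme  [with Gene=6, Dose=2, Enzyme=-5]  = -18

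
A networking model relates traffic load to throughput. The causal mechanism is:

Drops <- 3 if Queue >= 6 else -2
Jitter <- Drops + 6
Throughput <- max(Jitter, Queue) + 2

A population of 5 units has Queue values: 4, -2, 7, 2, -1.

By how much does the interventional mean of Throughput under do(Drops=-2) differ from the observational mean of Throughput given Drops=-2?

do(Drops=-2) breaks Drops's dependence on Queue. With Drops=-2 fixed, Throughput across the units is 6, 6, 9, 6, 6, mean 6.6.
Observing Drops=-2 restricts to units where Drops's equation naturally yields -2: Queue ∈ {4, -2, 2, -1}. In that subpopulation Throughput = 6, 6, 6, 6, mean 6.
Difference = 6.6 − 6 = 0.6.

0.6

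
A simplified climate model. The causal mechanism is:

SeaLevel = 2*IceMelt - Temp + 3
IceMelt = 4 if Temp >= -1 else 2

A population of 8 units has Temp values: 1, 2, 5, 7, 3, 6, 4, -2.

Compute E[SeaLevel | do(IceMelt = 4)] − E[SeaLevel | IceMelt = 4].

do(IceMelt=4) breaks IceMelt's dependence on Temp. With IceMelt=4 fixed, SeaLevel across the units is 10, 9, 6, 4, 8, 5, 7, 13, mean 7.75.
E[SeaLevel|IceMelt=4] averages over only the 7 units with IceMelt=4 (Temp = 1, 2, 5, 7, 3, 6, 4): SeaLevel = 10, 9, 6, 4, 8, 5, 7, mean 7.
Difference = 7.75 − 7 = 0.75.

0.75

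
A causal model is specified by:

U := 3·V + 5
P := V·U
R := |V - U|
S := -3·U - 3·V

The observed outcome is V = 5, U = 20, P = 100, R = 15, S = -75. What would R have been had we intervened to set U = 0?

5

Under do(U=0), the mechanism U := 3·V + 5 is discarded; U is fixed at 0.
R = |V - U|  [with V=5, U=0]  = 5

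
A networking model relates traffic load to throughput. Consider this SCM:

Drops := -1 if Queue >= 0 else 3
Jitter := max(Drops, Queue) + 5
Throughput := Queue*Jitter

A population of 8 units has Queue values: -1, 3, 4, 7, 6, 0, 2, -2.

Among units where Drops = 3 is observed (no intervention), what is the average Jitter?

8

E[Jitter|Drops=3] averages over only the 2 units with Drops=3 (Queue = -1, -2): Jitter = 8, 8, mean 8.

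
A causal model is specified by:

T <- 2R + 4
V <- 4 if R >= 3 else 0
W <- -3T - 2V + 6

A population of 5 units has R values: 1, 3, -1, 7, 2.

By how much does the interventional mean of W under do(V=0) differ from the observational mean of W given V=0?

Every unit gets V=0 under the intervention. W values become -12, -24, 0, -48, -18; E[W|do(V=0)] = -20.4.
Observing V=0 restricts to units where V's equation naturally yields 0: R ∈ {1, -1, 2}. In that subpopulation W = -12, 0, -18, mean -10.
Difference = -20.4 − (-10) = -10.4.

-10.4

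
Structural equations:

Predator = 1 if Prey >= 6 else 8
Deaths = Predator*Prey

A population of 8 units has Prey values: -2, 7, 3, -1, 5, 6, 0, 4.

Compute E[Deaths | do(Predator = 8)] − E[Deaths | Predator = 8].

Every unit gets Predator=8 under the intervention. Deaths values become -16, 56, 24, -8, 40, 48, 0, 32; E[Deaths|do(Predator=8)] = 22.
E[Deaths|Predator=8] averages over only the 6 units with Predator=8 (Prey = -2, 3, -1, 5, 0, 4): Deaths = -16, 24, -8, 40, 0, 32, mean 12.
Difference = 22 − 12 = 10.

10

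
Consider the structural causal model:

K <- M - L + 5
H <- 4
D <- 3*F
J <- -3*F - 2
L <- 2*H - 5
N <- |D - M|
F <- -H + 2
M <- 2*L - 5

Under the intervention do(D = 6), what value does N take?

do(D=6) replaces the equation D <- 3*F with the constant D = 6.
L = 2*H - 5  [with H=4]  = 3
M = 2*L - 5  [with L=3]  = 1
N = |D - M|  [with D=6, M=1]  = 5

5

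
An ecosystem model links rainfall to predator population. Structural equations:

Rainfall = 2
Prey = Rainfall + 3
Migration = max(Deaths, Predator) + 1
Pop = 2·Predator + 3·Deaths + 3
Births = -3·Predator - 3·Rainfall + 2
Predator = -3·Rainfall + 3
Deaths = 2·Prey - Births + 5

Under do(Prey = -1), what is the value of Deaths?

do(Prey=-1) replaces the equation Prey = Rainfall + 3 with the constant Prey = -1.
Predator = -3·Rainfall + 3  [with Rainfall=2]  = -3
Births = -3·Predator - 3·Rainfall + 2  [with Predator=-3, Rainfall=2]  = 5
Deaths = 2·Prey - Births + 5  [with Prey=-1, Births=5]  = -2

-2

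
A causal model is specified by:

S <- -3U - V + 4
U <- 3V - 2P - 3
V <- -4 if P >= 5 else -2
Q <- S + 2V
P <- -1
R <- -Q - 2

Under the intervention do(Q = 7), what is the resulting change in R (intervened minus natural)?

The intervention breaks the incoming arrows to Q: Q <- S + 2V no longer applies, and Q = 7.
R = -Q - 2  [with Q=7]  = -9
Without intervention: V = -4 if P >= 5 else -2  [with P=-1]  = -2; U = 3V - 2P - 3  [with V=-2, P=-1]  = -7; S = -3U - V + 4  [with U=-7, V=-2]  = 27; Q = S + 2V  [with S=27, V=-2]  = 23; R = -Q - 2  [with Q=23]  = -25.
Change = -9 − (-25) = 16.

16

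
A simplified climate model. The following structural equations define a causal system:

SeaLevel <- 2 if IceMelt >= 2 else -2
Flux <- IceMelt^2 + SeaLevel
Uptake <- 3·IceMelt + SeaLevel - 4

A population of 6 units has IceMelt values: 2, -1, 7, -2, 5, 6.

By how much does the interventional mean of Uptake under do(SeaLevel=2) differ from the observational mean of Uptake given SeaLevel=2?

-6.5

Under do(SeaLevel=2), SeaLevel's equation is replaced by SeaLevel=2 for every unit. Per-unit Uptake: 4, -5, 19, -8, 13, 16. Mean = 6.5.
Conditioning on SeaLevel=2 selects the 4 unit(s) with IceMelt ∈ {2, 7, 5, 6}. Their Uptake values: 4, 19, 13, 16. Mean = 13.
Difference = 6.5 − 13 = -6.5.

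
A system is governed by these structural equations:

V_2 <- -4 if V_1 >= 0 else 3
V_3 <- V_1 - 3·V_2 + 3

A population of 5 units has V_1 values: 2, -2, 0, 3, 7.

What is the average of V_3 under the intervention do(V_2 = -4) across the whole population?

do(V_2=-4) breaks V_2's dependence on V_1. With V_2=-4 fixed, V_3 across the units is 17, 13, 15, 18, 22, mean 17.

17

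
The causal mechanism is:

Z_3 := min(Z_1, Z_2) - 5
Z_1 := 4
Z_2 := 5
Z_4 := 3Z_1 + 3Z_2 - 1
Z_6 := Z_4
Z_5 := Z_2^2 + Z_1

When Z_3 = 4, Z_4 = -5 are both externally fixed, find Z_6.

Setting Z_3 = 4, Z_4 = -5 by intervention discards those variables' equations.
Z_6 = Z_4  [with Z_4=-5]  = -5

-5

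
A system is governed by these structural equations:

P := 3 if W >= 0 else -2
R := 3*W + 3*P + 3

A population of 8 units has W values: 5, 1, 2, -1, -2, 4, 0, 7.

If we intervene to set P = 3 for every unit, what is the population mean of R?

18

do(P=3) breaks P's dependence on W. With P=3 fixed, R across the units is 27, 15, 18, 9, 6, 24, 12, 33, mean 18.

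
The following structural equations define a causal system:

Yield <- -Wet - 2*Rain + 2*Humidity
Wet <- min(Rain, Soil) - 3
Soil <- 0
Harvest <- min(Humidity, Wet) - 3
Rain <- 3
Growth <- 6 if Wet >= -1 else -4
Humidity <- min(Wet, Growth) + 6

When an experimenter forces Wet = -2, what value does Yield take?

0

The intervention breaks the incoming arrows to Wet: Wet <- min(Rain, Soil) - 3 no longer applies, and Wet = -2.
Growth = 6 if Wet >= -1 else -4  [with Wet=-2]  = -4
Humidity = min(Wet, Growth) + 6  [with Wet=-2, Growth=-4]  = 2
Yield = -Wet - 2*Rain + 2*Humidity  [with Wet=-2, Rain=3, Humidity=2]  = 0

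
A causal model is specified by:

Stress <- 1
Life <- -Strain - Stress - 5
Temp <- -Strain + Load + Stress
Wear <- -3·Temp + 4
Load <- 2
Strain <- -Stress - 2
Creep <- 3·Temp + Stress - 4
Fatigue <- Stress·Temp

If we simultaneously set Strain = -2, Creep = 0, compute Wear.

Setting Strain = -2, Creep = 0 by intervention discards those variables' equations.
Temp = -Strain + Load + Stress  [with Strain=-2, Load=2, Stress=1]  = 5
Wear = -3·Temp + 4  [with Temp=5]  = -11

-11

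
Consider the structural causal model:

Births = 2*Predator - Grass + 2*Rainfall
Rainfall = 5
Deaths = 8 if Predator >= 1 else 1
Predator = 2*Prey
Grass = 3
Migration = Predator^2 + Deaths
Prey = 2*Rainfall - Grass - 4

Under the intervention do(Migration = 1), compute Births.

19

The intervention breaks the incoming arrows to Migration: Migration = Predator^2 + Deaths no longer applies, and Migration = 1.
Births is not downstream of the intervention, so its value is determined by the original equations.
Prey = 2*Rainfall - Grass - 4  [with Rainfall=5, Grass=3]  = 3
Predator = 2*Prey  [with Prey=3]  = 6
Births = 2*Predator - Grass + 2*Rainfall  [with Predator=6, Grass=3, Rainfall=5]  = 19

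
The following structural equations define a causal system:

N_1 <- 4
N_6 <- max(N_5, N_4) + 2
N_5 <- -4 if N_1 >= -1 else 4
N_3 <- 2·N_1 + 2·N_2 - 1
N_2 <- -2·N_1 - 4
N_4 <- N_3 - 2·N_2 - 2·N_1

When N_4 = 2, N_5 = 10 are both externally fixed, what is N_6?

12

The joint intervention fixes N_4 = 2, N_5 = 10, removing each variable's own equation.
N_6 = max(N_5, N_4) + 2  [with N_5=10, N_4=2]  = 12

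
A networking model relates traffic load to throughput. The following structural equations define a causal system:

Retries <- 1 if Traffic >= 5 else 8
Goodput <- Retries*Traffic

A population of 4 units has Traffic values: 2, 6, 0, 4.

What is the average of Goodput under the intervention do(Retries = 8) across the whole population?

do(Retries=8) breaks Retries's dependence on Traffic. With Retries=8 fixed, Goodput across the units is 16, 48, 0, 32, mean 24.

24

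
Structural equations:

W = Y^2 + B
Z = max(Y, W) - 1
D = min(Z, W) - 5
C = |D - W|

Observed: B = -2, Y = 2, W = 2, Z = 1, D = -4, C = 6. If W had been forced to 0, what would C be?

5

The intervention breaks the incoming arrows to W: W = Y^2 + B no longer applies, and W = 0.
Z = max(Y, W) - 1  [with Y=2, W=0]  = 1
D = min(Z, W) - 5  [with Z=1, W=0]  = -5
C = |D - W|  [with D=-5, W=0]  = 5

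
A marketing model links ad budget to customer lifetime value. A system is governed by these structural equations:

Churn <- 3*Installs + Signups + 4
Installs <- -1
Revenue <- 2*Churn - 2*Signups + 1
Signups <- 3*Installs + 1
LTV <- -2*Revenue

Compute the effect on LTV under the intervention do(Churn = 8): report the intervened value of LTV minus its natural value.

-36

do(Churn=8) replaces the equation Churn <- 3*Installs + Signups + 4 with the constant Churn = 8.
Signups = 3*Installs + 1  [with Installs=-1]  = -2
Revenue = 2*Churn - 2*Signups + 1  [with Churn=8, Signups=-2]  = 21
LTV = -2*Revenue  [with Revenue=21]  = -42
Without intervention: Signups = 3*Installs + 1  [with Installs=-1]  = -2; Churn = 3*Installs + Signups + 4  [with Installs=-1, Signups=-2]  = -1; Revenue = 2*Churn - 2*Signups + 1  [with Churn=-1, Signups=-2]  = 3; LTV = -2*Revenue  [with Revenue=3]  = -6.
Change = -42 − (-6) = -36.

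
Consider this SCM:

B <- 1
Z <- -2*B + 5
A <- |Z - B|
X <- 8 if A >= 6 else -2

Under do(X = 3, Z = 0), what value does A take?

1

Setting X = 3, Z = 0 by intervention discards those variables' equations.
A = |Z - B|  [with Z=0, B=1]  = 1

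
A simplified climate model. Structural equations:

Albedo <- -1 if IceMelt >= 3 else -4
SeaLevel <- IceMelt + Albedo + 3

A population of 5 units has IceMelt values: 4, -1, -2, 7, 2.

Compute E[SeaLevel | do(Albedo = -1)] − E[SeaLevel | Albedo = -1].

do(Albedo=-1) breaks Albedo's dependence on IceMelt. With Albedo=-1 fixed, SeaLevel across the units is 6, 1, 0, 9, 4, mean 4.
Observing Albedo=-1 restricts to units where Albedo's equation naturally yields -1: IceMelt ∈ {4, 7}. In that subpopulation SeaLevel = 6, 9, mean 7.5.
Difference = 4 − 7.5 = -3.5.

-3.5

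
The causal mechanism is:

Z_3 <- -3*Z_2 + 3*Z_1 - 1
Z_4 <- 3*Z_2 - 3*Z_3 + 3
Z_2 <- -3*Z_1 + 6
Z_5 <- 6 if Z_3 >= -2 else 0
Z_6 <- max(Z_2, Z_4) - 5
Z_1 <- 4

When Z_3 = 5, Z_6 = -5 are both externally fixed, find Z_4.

-30

Setting Z_3 = 5, Z_6 = -5 by intervention discards those variables' equations.
Z_2 = -3*Z_1 + 6  [with Z_1=4]  = -6
Z_4 = 3*Z_2 - 3*Z_3 + 3  [with Z_2=-6, Z_3=5]  = -30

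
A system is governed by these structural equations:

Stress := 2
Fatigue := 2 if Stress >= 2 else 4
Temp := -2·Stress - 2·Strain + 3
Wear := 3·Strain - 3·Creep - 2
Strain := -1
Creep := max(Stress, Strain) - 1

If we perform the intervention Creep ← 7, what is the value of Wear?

Intervening sets Creep = 7 and removes its equation (Creep := max(Stress, Strain) - 1).
Wear = 3·Strain - 3·Creep - 2  [with Strain=-1, Creep=7]  = -26

-26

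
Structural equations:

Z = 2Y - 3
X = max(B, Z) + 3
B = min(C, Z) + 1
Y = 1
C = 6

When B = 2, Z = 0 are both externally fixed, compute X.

5

The joint intervention fixes B = 2, Z = 0, removing each variable's own equation.
X = max(B, Z) + 3  [with B=2, Z=0]  = 5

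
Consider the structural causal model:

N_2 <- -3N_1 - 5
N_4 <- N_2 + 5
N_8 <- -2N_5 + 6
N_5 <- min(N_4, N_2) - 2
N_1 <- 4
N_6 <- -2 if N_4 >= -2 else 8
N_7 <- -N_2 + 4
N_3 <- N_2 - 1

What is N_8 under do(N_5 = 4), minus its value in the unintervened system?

do(N_5=4) replaces the equation N_5 <- min(N_4, N_2) - 2 with the constant N_5 = 4.
N_8 = -2N_5 + 6  [with N_5=4]  = -2
Without intervention: N_2 = -3N_1 - 5  [with N_1=4]  = -17; N_4 = N_2 + 5  [with N_2=-17]  = -12; N_5 = min(N_4, N_2) - 2  [with N_4=-12, N_2=-17]  = -19; N_8 = -2N_5 + 6  [with N_5=-19]  = 44.
Change = -2 − 44 = -46.

-46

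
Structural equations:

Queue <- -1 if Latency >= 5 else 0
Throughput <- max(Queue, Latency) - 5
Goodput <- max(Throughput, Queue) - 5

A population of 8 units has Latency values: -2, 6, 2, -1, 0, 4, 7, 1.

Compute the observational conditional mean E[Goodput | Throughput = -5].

Conditioning on Throughput=-5 selects the 3 unit(s) with Latency ∈ {-2, -1, 0}. Their Goodput values: -5, -5, -5. Mean = -5.

-5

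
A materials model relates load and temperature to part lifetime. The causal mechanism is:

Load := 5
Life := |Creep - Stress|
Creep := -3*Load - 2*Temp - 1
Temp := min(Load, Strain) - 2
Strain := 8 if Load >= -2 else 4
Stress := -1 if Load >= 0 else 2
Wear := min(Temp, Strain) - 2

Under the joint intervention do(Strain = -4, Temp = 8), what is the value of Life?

31

Under do(Strain = -4, Temp = 8), each intervened variable's structural equation is replaced by its fixed value.
Stress = -1 if Load >= 0 else 2  [with Load=5]  = -1
Creep = -3*Load - 2*Temp - 1  [with Load=5, Temp=8]  = -32
Life = |Creep - Stress|  [with Creep=-32, Stress=-1]  = 31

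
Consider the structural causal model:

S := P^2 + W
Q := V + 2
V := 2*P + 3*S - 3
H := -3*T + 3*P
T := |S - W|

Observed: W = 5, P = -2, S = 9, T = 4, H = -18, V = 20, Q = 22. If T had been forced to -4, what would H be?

6

Intervening sets T = -4 and removes its equation (T := |S - W|).
H = -3*T + 3*P  [with T=-4, P=-2]  = 6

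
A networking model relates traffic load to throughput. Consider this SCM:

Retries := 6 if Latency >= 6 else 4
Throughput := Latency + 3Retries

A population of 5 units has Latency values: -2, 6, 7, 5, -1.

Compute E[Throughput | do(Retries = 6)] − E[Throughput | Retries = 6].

-3.5

Under do(Retries=6), Retries's equation is replaced by Retries=6 for every unit. Per-unit Throughput: 16, 24, 25, 23, 17. Mean = 21.
Observing Retries=6 restricts to units where Retries's equation naturally yields 6: Latency ∈ {6, 7}. In that subpopulation Throughput = 24, 25, mean 24.5.
Difference = 21 − 24.5 = -3.5.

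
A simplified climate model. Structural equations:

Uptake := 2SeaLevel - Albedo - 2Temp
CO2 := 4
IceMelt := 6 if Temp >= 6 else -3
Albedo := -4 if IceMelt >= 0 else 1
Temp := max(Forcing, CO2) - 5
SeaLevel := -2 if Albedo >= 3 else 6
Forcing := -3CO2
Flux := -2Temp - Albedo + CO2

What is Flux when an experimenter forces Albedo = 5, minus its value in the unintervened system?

-4

Under do(Albedo=5), the mechanism Albedo := -4 if IceMelt >= 0 else 1 is discarded; Albedo is fixed at 5.
Forcing = -3CO2  [with CO2=4]  = -12
Temp = max(Forcing, CO2) - 5  [with Forcing=-12, CO2=4]  = -1
Flux = -2Temp - Albedo + CO2  [with Temp=-1, Albedo=5, CO2=4]  = 1
Without intervention: Forcing = -3CO2  [with CO2=4]  = -12; Temp = max(Forcing, CO2) - 5  [with Forcing=-12, CO2=4]  = -1; IceMelt = 6 if Temp >= 6 else -3  [with Temp=-1]  = -3; Albedo = -4 if IceMelt >= 0 else 1  [with IceMelt=-3]  = 1; Flux = -2Temp - Albedo + CO2  [with Temp=-1, Albedo=1, CO2=4]  = 5.
Change = 1 − 5 = -4.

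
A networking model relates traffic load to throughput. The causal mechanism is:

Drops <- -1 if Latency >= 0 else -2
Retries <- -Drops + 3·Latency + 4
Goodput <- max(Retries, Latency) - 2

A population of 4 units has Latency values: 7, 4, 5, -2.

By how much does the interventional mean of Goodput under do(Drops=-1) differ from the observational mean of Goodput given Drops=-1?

Under do(Drops=-1), Drops's equation is replaced by Drops=-1 for every unit. Per-unit Goodput: 24, 15, 18, -3. Mean = 13.5.
Conditioning on Drops=-1 selects the 3 unit(s) with Latency ∈ {7, 4, 5}. Their Goodput values: 24, 15, 18. Mean = 19.
Difference = 13.5 − 19 = -5.5.

-5.5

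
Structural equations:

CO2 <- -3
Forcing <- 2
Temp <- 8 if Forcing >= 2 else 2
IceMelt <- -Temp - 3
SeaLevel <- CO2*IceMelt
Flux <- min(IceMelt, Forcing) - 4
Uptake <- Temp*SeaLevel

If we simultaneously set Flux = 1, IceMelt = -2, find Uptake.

48

Under do(Flux = 1, IceMelt = -2), each intervened variable's structural equation is replaced by its fixed value.
Temp = 8 if Forcing >= 2 else 2  [with Forcing=2]  = 8
SeaLevel = CO2*IceMelt  [with CO2=-3, IceMelt=-2]  = 6
Uptake = Temp*SeaLevel  [with Temp=8, SeaLevel=6]  = 48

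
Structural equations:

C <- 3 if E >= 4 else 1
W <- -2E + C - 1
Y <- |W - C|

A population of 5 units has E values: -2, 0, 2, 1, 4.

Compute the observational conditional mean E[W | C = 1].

E[W|C=1] averages over only the 4 units with C=1 (E = -2, 0, 2, 1): W = 4, 0, -4, -2, mean -0.5.

-0.5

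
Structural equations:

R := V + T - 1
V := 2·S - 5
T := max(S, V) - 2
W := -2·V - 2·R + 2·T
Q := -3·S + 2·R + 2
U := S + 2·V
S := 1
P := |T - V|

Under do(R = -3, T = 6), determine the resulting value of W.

Under do(R = -3, T = 6), each intervened variable's structural equation is replaced by its fixed value.
V = 2·S - 5  [with S=1]  = -3
W = -2·V - 2·R + 2·T  [with V=-3, R=-3, T=6]  = 24

24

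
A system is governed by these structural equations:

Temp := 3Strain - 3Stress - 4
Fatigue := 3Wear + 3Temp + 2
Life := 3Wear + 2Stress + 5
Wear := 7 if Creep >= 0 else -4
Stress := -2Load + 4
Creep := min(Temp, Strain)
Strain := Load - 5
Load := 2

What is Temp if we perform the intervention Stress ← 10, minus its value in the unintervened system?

Under do(Stress=10), the mechanism Stress := -2Load + 4 is discarded; Stress is fixed at 10.
Strain = Load - 5  [with Load=2]  = -3
Temp = 3Strain - 3Stress - 4  [with Strain=-3, Stress=10]  = -43
Without intervention: Stress = -2Load + 4  [with Load=2]  = 0; Strain = Load - 5  [with Load=2]  = -3; Temp = 3Strain - 3Stress - 4  [with Strain=-3, Stress=0]  = -13.
Change = -43 − (-13) = -30.

-30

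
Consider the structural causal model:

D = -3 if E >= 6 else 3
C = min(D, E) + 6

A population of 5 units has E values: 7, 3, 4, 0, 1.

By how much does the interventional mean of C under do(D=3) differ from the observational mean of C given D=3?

do(D=3) breaks D's dependence on E. With D=3 fixed, C across the units is 9, 9, 9, 6, 7, mean 8.
Observing D=3 restricts to units where D's equation naturally yields 3: E ∈ {3, 4, 0, 1}. In that subpopulation C = 9, 9, 6, 7, mean 7.75.
Difference = 8 − 7.75 = 0.25.

0.25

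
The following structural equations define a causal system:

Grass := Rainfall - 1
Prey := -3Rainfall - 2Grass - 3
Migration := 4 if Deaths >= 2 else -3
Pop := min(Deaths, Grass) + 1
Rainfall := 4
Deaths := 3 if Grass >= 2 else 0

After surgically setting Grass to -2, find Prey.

-11

The intervention breaks the incoming arrows to Grass: Grass := Rainfall - 1 no longer applies, and Grass = -2.
Prey = -3Rainfall - 2Grass - 3  [with Rainfall=4, Grass=-2]  = -11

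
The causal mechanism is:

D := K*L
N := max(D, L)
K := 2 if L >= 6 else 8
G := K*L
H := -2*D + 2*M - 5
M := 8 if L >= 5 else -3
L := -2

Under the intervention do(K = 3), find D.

do(K=3) replaces the equation K := 2 if L >= 6 else 8 with the constant K = 3.
D = K*L  [with K=3, L=-2]  = -6

-6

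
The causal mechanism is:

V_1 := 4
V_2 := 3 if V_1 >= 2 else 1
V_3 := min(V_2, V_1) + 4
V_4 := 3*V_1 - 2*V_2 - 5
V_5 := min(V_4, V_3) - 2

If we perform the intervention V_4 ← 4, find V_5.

Intervening sets V_4 = 4 and removes its equation (V_4 := 3*V_1 - 2*V_2 - 5).
V_2 = 3 if V_1 >= 2 else 1  [with V_1=4]  = 3
V_3 = min(V_2, V_1) + 4  [with V_2=3, V_1=4]  = 7
V_5 = min(V_4, V_3) - 2  [with V_4=4, V_3=7]  = 2

2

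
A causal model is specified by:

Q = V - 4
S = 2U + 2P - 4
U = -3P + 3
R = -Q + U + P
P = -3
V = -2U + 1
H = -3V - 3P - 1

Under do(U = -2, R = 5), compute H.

Under do(U = -2, R = 5), each intervened variable's structural equation is replaced by its fixed value.
V = -2U + 1  [with U=-2]  = 5
H = -3V - 3P - 1  [with V=5, P=-3]  = -7

-7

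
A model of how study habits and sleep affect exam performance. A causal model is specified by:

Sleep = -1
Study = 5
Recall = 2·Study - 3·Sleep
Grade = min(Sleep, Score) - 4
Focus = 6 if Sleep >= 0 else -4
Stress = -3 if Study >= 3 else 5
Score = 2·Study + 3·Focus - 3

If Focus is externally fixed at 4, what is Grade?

The intervention breaks the incoming arrows to Focus: Focus = 6 if Sleep >= 0 else -4 no longer applies, and Focus = 4.
Score = 2·Study + 3·Focus - 3  [with Study=5, Focus=4]  = 19
Grade = min(Sleep, Score) - 4  [with Sleep=-1, Score=19]  = -5

-5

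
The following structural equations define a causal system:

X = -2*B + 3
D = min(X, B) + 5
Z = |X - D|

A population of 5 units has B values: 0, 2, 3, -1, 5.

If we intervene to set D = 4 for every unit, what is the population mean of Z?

5

do(D=4) breaks D's dependence on B. With D=4 fixed, Z across the units is 1, 5, 7, 1, 11, mean 5.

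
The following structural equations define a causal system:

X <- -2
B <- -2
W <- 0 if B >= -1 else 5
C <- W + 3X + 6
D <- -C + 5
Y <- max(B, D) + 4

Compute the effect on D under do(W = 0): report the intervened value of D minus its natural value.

5

do(W=0) replaces the equation W <- 0 if B >= -1 else 5 with the constant W = 0.
C = W + 3X + 6  [with W=0, X=-2]  = 0
D = -C + 5  [with C=0]  = 5
Without intervention: W = 0 if B >= -1 else 5  [with B=-2]  = 5; C = W + 3X + 6  [with W=5, X=-2]  = 5; D = -C + 5  [with C=5]  = 0.
Change = 5 − 0 = 5.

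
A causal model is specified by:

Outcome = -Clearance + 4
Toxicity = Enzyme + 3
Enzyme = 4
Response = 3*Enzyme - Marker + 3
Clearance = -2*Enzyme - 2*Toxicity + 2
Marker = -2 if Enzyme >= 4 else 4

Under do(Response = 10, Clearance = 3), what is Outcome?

Setting Response = 10, Clearance = 3 by intervention discards those variables' equations.
Outcome = -Clearance + 4  [with Clearance=3]  = 1

1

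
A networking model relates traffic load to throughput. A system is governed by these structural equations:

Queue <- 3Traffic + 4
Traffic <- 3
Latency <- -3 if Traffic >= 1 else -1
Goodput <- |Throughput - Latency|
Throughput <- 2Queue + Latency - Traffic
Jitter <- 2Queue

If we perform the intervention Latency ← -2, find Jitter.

Under do(Latency=-2), the mechanism Latency <- -3 if Traffic >= 1 else -1 is discarded; Latency is fixed at -2.
Since Jitter is not a descendant of the intervened variable, it is unaffected.
Queue = 3Traffic + 4  [with Traffic=3]  = 13
Jitter = 2Queue  [with Queue=13]  = 26

26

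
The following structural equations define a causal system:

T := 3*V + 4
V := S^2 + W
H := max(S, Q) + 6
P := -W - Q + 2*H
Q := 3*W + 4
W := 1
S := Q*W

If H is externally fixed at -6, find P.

Under do(H=-6), the mechanism H := max(S, Q) + 6 is discarded; H is fixed at -6.
Q = 3*W + 4  [with W=1]  = 7
P = -W - Q + 2*H  [with W=1, Q=7, H=-6]  = -20

-20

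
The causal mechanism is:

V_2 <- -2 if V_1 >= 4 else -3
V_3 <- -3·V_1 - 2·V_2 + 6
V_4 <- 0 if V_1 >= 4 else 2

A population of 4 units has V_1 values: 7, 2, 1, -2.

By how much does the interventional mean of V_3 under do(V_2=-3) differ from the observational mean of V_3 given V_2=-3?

-5

Under do(V_2=-3), V_2's equation is replaced by V_2=-3 for every unit. Per-unit V_3: -9, 6, 9, 18. Mean = 6.
E[V_3|V_2=-3] averages over only the 3 units with V_2=-3 (V_1 = 2, 1, -2): V_3 = 6, 9, 18, mean 11.
Difference = 6 − 11 = -5.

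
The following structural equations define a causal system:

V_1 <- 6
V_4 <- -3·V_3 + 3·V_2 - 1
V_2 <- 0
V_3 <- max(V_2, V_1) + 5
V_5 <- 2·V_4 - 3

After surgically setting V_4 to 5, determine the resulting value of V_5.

7

Intervening sets V_4 = 5 and removes its equation (V_4 <- -3·V_3 + 3·V_2 - 1).
V_5 = 2·V_4 - 3  [with V_4=5]  = 7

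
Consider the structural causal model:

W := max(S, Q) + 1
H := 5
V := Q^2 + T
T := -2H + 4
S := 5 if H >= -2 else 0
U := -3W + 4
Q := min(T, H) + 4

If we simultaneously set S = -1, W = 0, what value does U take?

The joint intervention fixes S = -1, W = 0, removing each variable's own equation.
U = -3W + 4  [with W=0]  = 4

4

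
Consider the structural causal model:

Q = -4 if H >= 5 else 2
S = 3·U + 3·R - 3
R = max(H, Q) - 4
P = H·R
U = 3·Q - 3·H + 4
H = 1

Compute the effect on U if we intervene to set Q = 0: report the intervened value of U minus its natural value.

Under do(Q=0), the mechanism Q = -4 if H >= 5 else 2 is discarded; Q is fixed at 0.
U = 3·Q - 3·H + 4  [with Q=0, H=1]  = 1
Without intervention: Q = -4 if H >= 5 else 2  [with H=1]  = 2; U = 3·Q - 3·H + 4  [with Q=2, H=1]  = 7.
Change = 1 − 7 = -6.

-6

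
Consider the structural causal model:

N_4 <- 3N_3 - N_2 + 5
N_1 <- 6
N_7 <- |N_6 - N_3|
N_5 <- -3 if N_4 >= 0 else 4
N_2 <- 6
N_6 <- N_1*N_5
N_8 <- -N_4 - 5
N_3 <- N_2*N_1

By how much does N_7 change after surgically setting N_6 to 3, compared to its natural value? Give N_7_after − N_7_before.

-21

Intervening sets N_6 = 3 and removes its equation (N_6 <- N_1*N_5).
N_3 = N_2*N_1  [with N_2=6, N_1=6]  = 36
N_7 = |N_6 - N_3|  [with N_6=3, N_3=36]  = 33
Without intervention: N_3 = N_2*N_1  [with N_2=6, N_1=6]  = 36; N_4 = 3N_3 - N_2 + 5  [with N_3=36, N_2=6]  = 107; N_5 = -3 if N_4 >= 0 else 4  [with N_4=107]  = -3; N_6 = N_1*N_5  [with N_1=6, N_5=-3]  = -18; N_7 = |N_6 - N_3|  [with N_6=-18, N_3=36]  = 54.
Change = 33 − 54 = -21.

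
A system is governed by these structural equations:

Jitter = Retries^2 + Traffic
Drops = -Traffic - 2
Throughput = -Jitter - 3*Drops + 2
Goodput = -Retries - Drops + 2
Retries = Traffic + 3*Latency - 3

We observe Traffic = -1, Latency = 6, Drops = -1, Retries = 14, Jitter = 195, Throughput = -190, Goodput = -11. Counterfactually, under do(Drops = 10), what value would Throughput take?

The intervention breaks the incoming arrows to Drops: Drops = -Traffic - 2 no longer applies, and Drops = 10.
Retries = Traffic + 3*Latency - 3  [with Traffic=-1, Latency=6]  = 14
Jitter = Retries^2 + Traffic  [with Retries=14, Traffic=-1]  = 195
Throughput = -Jitter - 3*Drops + 2  [with Jitter=195, Drops=10]  = -223

-223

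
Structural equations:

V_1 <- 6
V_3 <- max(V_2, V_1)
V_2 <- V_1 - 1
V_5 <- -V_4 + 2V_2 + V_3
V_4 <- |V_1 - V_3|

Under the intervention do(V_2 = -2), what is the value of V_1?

6

Under do(V_2=-2), the mechanism V_2 <- V_1 - 1 is discarded; V_2 is fixed at -2.
V_1 is not downstream of the intervention, so its value is determined by the original equations.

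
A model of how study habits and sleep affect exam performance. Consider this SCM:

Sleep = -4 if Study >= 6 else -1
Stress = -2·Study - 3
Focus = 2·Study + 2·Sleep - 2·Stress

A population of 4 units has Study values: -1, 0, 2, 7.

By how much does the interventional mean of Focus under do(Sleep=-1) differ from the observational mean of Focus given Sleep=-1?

10

do(Sleep=-1) breaks Sleep's dependence on Study. With Sleep=-1 fixed, Focus across the units is -2, 4, 16, 46, mean 16.
Observing Sleep=-1 restricts to units where Sleep's equation naturally yields -1: Study ∈ {-1, 0, 2}. In that subpopulation Focus = -2, 4, 16, mean 6.
Difference = 16 − 6 = 10.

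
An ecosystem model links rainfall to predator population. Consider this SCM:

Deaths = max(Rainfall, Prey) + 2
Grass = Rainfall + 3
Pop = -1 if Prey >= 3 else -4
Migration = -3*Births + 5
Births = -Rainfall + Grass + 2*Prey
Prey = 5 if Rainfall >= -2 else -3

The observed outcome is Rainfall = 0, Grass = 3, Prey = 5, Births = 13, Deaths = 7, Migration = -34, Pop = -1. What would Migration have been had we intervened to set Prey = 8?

-52

The intervention breaks the incoming arrows to Prey: Prey = 5 if Rainfall >= -2 else -3 no longer applies, and Prey = 8.
Grass = Rainfall + 3  [with Rainfall=0]  = 3
Births = -Rainfall + Grass + 2*Prey  [with Rainfall=0, Grass=3, Prey=8]  = 19
Migration = -3*Births + 5  [with Births=19]  = -52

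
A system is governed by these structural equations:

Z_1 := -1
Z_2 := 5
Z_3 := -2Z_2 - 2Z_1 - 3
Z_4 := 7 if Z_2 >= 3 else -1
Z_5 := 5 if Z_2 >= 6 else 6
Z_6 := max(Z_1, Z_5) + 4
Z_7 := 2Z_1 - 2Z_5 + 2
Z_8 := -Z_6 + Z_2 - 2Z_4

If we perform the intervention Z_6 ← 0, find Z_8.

-9

Intervening sets Z_6 = 0 and removes its equation (Z_6 := max(Z_1, Z_5) + 4).
Z_4 = 7 if Z_2 >= 3 else -1  [with Z_2=5]  = 7
Z_8 = -Z_6 + Z_2 - 2Z_4  [with Z_6=0, Z_2=5, Z_4=7]  = -9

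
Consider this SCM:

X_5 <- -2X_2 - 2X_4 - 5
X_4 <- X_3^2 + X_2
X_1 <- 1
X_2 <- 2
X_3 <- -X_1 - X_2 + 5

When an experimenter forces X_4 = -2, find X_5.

Intervening sets X_4 = -2 and removes its equation (X_4 <- X_3^2 + X_2).
X_5 = -2X_2 - 2X_4 - 5  [with X_2=2, X_4=-2]  = -5

-5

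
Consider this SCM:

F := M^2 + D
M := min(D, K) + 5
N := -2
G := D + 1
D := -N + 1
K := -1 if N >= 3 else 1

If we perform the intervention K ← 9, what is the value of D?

Under do(K=9), the mechanism K := -1 if N >= 3 else 1 is discarded; K is fixed at 9.
Since D is not a descendant of the intervened variable, it is unaffected.
D = -N + 1  [with N=-2]  = 3

3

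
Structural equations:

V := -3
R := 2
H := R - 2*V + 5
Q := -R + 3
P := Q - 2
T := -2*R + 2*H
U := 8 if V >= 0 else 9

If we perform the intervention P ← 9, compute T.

The intervention breaks the incoming arrows to P: P := Q - 2 no longer applies, and P = 9.
Since T is not a descendant of the intervened variable, it is unaffected.
H = R - 2*V + 5  [with R=2, V=-3]  = 13
T = -2*R + 2*H  [with R=2, H=13]  = 22

22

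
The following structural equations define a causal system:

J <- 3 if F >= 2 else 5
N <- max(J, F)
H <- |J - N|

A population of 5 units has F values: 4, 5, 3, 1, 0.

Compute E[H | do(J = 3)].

Every unit gets J=3 under the intervention. H values become 1, 2, 0, 0, 0; E[H|do(J=3)] = 0.6.

0.6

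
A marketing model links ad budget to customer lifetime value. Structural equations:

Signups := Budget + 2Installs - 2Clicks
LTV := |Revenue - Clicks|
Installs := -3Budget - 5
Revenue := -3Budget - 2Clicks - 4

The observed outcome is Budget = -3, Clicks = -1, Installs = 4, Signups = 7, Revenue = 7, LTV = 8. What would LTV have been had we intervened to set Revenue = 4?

5

The intervention breaks the incoming arrows to Revenue: Revenue := -3Budget - 2Clicks - 4 no longer applies, and Revenue = 4.
LTV = |Revenue - Clicks|  [with Revenue=4, Clicks=-1]  = 5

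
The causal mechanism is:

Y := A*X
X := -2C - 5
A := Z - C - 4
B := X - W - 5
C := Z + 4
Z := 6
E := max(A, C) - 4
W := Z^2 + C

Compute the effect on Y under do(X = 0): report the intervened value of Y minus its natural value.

The intervention breaks the incoming arrows to X: X := -2C - 5 no longer applies, and X = 0.
C = Z + 4  [with Z=6]  = 10
A = Z - C - 4  [with Z=6, C=10]  = -8
Y = A*X  [with A=-8, X=0]  = 0
Without intervention: C = Z + 4  [with Z=6]  = 10; X = -2C - 5  [with C=10]  = -25; A = Z - C - 4  [with Z=6, C=10]  = -8; Y = A*X  [with A=-8, X=-25]  = 200.
Change = 0 − 200 = -200.

-200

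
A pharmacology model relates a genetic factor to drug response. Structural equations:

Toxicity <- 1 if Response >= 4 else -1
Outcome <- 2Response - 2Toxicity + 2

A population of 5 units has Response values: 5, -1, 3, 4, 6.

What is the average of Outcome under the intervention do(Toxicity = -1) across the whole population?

do(Toxicity=-1) breaks Toxicity's dependence on Response. With Toxicity=-1 fixed, Outcome across the units is 14, 2, 10, 12, 16, mean 10.8.

10.8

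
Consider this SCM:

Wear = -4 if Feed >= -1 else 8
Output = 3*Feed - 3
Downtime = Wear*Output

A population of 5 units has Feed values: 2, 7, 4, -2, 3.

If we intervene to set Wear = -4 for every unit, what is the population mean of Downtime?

Under do(Wear=-4), Wear's equation is replaced by Wear=-4 for every unit. Per-unit Downtime: -12, -72, -36, 36, -24. Mean = -21.6.

-21.6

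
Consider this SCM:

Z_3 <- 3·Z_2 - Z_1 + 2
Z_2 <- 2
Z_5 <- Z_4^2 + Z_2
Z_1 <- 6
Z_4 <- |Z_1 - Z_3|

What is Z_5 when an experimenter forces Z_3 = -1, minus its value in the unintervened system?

do(Z_3=-1) replaces the equation Z_3 <- 3·Z_2 - Z_1 + 2 with the constant Z_3 = -1.
Z_4 = |Z_1 - Z_3|  [with Z_1=6, Z_3=-1]  = 7
Z_5 = Z_4^2 + Z_2  [with Z_4=7, Z_2=2]  = 51
Without intervention: Z_3 = 3·Z_2 - Z_1 + 2  [with Z_2=2, Z_1=6]  = 2; Z_4 = |Z_1 - Z_3|  [with Z_1=6, Z_3=2]  = 4; Z_5 = Z_4^2 + Z_2  [with Z_4=4, Z_2=2]  = 18.
Change = 51 − 18 = 33.

33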